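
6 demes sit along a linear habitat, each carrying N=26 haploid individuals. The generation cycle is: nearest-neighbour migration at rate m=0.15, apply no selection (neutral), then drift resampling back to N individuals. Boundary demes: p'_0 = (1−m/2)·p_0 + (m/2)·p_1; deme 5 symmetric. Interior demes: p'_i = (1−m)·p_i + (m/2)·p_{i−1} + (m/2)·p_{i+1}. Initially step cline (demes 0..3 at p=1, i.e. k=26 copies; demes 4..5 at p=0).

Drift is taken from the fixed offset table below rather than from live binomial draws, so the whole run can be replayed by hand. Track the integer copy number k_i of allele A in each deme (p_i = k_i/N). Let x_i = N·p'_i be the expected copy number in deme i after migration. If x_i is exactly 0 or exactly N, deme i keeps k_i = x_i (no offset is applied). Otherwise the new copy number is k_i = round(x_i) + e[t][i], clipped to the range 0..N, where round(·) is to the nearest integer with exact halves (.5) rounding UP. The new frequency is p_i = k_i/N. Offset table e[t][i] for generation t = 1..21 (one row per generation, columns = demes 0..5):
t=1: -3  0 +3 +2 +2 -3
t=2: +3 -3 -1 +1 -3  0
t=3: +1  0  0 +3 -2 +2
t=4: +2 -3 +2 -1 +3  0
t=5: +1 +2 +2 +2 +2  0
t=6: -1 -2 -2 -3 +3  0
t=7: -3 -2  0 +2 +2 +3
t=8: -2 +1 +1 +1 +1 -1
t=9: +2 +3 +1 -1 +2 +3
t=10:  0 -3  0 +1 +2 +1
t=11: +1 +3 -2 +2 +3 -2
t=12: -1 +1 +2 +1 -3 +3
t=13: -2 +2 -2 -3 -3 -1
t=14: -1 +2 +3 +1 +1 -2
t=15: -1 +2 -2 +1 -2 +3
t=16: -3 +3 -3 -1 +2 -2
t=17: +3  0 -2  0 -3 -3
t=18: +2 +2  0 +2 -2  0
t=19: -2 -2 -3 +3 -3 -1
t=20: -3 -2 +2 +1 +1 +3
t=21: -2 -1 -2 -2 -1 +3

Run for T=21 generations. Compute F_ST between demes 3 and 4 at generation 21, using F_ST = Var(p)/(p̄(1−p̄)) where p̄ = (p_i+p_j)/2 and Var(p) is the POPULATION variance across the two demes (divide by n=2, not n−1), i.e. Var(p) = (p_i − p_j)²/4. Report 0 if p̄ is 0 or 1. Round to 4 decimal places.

t=0: k=[26 26 26 26 0 0]
t=1: x=[26.0000 26.0000 26.0000 24.0500 1.9500 0.0000] k=[26 26 26 26 4 0]
t=2: x=[26.0000 26.0000 26.0000 24.3500 5.3500 0.3000] k=[26 26 26 25 2 0]
t=3: x=[26.0000 26.0000 25.9250 23.3500 3.5750 0.1500] k=[26 26 26 26 2 2]
t=4: x=[26.0000 26.0000 26.0000 24.2000 3.8000 2.0000] k=[26 26 26 23 7 2]
t=5: x=[26.0000 26.0000 25.7750 22.0250 7.8250 2.3750] k=[26 26 26 24 10 2]
t=6: x=[26.0000 26.0000 25.8500 23.1000 10.4500 2.6000] k=[26 26 24 20 13 3]
t=7: x=[26.0000 25.8500 23.8500 19.7750 12.7750 3.7500] k=[26 24 24 22 15 7]
t=8: x=[25.8500 24.1500 23.8500 21.6250 14.9250 7.6000] k=[24 25 25 23 16 7]
t=9: x=[24.0750 24.9250 24.8500 22.6250 15.8500 7.6750] k=[26 26 26 22 18 11]
t=10: x=[26.0000 26.0000 25.7000 22.0000 17.7750 11.5250] k=[26 26 26 23 20 13]
t=11: x=[26.0000 26.0000 25.7750 23.0000 19.7000 13.5250] k=[26 26 24 25 23 12]
t=12: x=[26.0000 25.8500 24.2250 24.7750 22.3250 12.8250] k=[26 26 26 26 19 16]
t=13: x=[26.0000 26.0000 26.0000 25.4750 19.3000 16.2250] k=[26 26 26 22 16 15]
t=14: x=[26.0000 26.0000 25.7000 21.8500 16.3750 15.0750] k=[26 26 26 23 17 13]
t=15: x=[26.0000 26.0000 25.7750 22.7750 17.1500 13.3000] k=[26 26 24 24 15 16]
t=16: x=[26.0000 25.8500 24.1500 23.3250 15.7500 15.9250] k=[26 26 21 22 18 14]
t=17: x=[26.0000 25.6250 21.4500 21.6250 18.0000 14.3000] k=[26 26 19 22 15 11]
t=18: x=[26.0000 25.4750 19.7500 21.2500 15.2250 11.3000] k=[26 26 20 23 13 11]
t=19: x=[26.0000 25.5500 20.6750 22.0250 13.6000 11.1500] k=[26 24 18 25 11 10]
t=20: x=[25.8500 23.7000 18.9750 23.4250 11.9750 10.0750] k=[23 22 21 24 13 13]
t=21: x=[22.9250 22.0000 21.3000 22.9500 13.8250 13.0000] k=[21 21 19 21 13 16]

0.1046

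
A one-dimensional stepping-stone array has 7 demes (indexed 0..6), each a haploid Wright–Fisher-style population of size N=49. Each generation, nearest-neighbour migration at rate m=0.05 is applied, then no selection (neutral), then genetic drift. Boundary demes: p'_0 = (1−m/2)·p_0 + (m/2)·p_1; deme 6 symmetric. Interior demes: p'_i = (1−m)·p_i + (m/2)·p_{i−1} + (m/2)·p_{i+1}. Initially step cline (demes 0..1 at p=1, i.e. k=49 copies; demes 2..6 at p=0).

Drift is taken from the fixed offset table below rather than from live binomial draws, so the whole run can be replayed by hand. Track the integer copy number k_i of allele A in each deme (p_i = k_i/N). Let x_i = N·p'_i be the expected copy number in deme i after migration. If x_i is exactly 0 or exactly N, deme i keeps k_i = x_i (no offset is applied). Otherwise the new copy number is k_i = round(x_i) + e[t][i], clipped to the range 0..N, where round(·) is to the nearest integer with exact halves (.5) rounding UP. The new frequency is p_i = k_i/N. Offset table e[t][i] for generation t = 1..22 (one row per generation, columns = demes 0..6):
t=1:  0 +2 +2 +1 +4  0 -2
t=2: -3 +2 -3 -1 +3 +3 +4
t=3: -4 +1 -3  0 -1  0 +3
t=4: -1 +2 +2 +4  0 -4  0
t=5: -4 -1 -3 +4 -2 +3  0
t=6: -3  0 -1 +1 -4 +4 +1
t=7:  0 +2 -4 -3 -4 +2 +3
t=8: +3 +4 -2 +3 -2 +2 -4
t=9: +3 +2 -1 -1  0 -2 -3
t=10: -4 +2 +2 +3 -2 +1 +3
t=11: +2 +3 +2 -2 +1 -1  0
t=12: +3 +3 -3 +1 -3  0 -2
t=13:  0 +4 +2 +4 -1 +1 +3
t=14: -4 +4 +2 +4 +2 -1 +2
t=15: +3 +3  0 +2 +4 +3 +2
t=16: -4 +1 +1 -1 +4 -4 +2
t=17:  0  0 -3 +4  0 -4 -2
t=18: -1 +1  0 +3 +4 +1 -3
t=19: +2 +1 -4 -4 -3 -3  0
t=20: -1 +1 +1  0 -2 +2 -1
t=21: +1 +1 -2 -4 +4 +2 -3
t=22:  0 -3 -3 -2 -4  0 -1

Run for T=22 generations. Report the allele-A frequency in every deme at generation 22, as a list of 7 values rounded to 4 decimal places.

[1.0000, 0.8980, 0.1633, 0.2449, 0.1837, 0.0816, 0.0000]

t=0: k=[49 49 0 0 0 0 0]
t=1: x=[49.0000 47.7750 1.2250 0.0000 0.0000 0.0000 0.0000] k=[49 49 3 0 0 0 0]
t=2: x=[49.0000 47.8500 4.0750 0.0750 0.0000 0.0000 0.0000] k=[49 49 1 0 0 0 0]
t=3: x=[49.0000 47.8000 2.1750 0.0250 0.0000 0.0000 0.0000] k=[49 49 0 0 0 0 0]
t=4: x=[49.0000 47.7750 1.2250 0.0000 0.0000 0.0000 0.0000] k=[49 49 3 0 0 0 0]
t=5: x=[49.0000 47.8500 4.0750 0.0750 0.0000 0.0000 0.0000] k=[49 47 1 4 0 0 0]
t=6: x=[48.9500 45.9000 2.2250 3.8250 0.1000 0.0000 0.0000] k=[46 46 1 5 0 0 0]
t=7: x=[46.0000 44.8750 2.2250 4.7750 0.1250 0.0000 0.0000] k=[46 47 0 2 0 0 0]
t=8: x=[46.0250 45.8000 1.2250 1.9000 0.0500 0.0000 0.0000] k=[49 49 0 5 0 0 0]
t=9: x=[49.0000 47.7750 1.3500 4.7500 0.1250 0.0000 0.0000] k=[49 49 0 4 0 0 0]
t=10: x=[49.0000 47.7750 1.3250 3.8000 0.1000 0.0000 0.0000] k=[49 49 3 7 0 0 0]
t=11: x=[49.0000 47.8500 4.2500 6.7250 0.1750 0.0000 0.0000] k=[49 49 6 5 1 0 0]
t=12: x=[49.0000 47.9250 7.0500 4.9250 1.0750 0.0250 0.0000] k=[49 49 4 6 0 0 0]
t=13: x=[49.0000 47.8750 5.1750 5.8000 0.1500 0.0000 0.0000] k=[49 49 7 10 0 0 0]
t=14: x=[49.0000 47.9500 8.1250 9.6750 0.2500 0.0000 0.0000] k=[49 49 10 14 2 0 0]
t=15: x=[49.0000 48.0250 11.0750 13.6000 2.2500 0.0500 0.0000] k=[49 49 11 16 6 3 0]
t=16: x=[49.0000 48.0500 12.0750 15.6250 6.1750 3.0000 0.0750] k=[49 49 13 15 10 0 2]
t=17: x=[49.0000 48.1000 13.9500 14.8250 9.8750 0.3000 1.9500] k=[49 48 11 19 10 0 0]
t=18: x=[48.9750 47.1000 12.1250 18.5750 9.9750 0.2500 0.0000] k=[48 48 12 22 14 1 0]
t=19: x=[48.0000 47.1000 13.1500 21.5500 13.8750 1.3000 0.0250] k=[49 48 9 18 11 0 0]
t=20: x=[48.9750 47.0500 10.2000 17.6000 10.9000 0.2750 0.0000] k=[48 48 11 18 9 2 0]
t=21: x=[48.0000 47.0750 12.1000 17.6000 9.0500 2.1250 0.0500] k=[49 48 10 14 13 4 0]
t=22: x=[48.9750 47.0750 11.0500 13.8750 12.8000 4.1250 0.1000] k=[49 44 8 12 9 4 0]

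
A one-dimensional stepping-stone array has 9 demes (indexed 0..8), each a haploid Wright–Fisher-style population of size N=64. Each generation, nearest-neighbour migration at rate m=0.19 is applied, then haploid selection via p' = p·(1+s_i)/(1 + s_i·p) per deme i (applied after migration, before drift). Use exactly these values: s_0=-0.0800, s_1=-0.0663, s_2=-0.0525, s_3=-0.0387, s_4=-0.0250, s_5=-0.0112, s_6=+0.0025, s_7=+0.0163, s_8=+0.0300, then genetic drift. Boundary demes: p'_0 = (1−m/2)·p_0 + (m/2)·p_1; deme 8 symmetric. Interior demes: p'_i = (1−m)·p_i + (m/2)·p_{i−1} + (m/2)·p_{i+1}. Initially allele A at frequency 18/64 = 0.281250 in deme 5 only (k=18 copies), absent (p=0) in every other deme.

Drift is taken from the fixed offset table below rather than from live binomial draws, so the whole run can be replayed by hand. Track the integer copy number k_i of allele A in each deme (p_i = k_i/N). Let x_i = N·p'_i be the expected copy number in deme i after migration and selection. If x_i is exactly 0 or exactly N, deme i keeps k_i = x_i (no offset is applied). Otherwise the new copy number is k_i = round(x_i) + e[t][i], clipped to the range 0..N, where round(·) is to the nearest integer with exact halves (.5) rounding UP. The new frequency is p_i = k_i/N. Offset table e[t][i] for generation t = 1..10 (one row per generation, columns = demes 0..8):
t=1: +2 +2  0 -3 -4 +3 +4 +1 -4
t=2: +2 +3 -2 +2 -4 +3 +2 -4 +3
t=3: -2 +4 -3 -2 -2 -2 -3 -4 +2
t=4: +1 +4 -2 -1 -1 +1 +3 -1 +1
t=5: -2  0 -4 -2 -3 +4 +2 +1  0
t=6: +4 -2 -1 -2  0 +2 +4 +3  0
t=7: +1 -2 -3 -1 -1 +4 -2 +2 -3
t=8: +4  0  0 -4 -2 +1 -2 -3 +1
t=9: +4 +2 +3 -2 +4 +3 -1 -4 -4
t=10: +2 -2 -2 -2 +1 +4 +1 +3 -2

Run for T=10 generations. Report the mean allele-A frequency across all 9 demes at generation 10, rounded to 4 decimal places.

t=0: k=[0 0 0 0 0 18 0 0 0]
t=1: x=[0.0000 0.0000 0.0000 0.0000 1.6684 14.4536 1.7142 0.0000 0.0000] k=[0 0 0 0 0 17 6 0 0]
t=2: x=[0.0000 0.0000 0.0000 0.0000 1.5756 14.2151 6.4895 0.5792 0.0000] k=[0 0 0 0 0 17 8 0 0]
t=3: x=[0.0000 0.0000 0.0000 0.0000 1.5756 14.4039 8.1127 0.7722 0.0000] k=[0 0 0 0 0 12 5 0 0]
t=4: x=[0.0000 0.0000 0.0000 0.0000 1.1120 10.0988 5.2019 0.4827 0.0000] k=[0 0 0 0 0 11 8 0 0]
t=5: x=[0.0000 0.0000 0.0000 0.0000 1.0193 9.5779 7.5416 0.7722 0.0000] k=[0 0 0 0 0 14 10 2 0]
t=6: x=[0.0000 0.0000 0.0000 0.0000 1.2974 12.1785 9.6404 2.6102 0.1957] k=[0 0 0 0 1 14 14 6 0]
t=7: x=[0.0000 0.0000 0.0000 0.0913 2.0882 12.6503 13.2662 6.2810 0.5869] k=[0 0 0 0 1 17 11 8 0]
t=8: x=[0.0000 0.0000 0.0000 0.0913 2.3666 14.7816 11.3082 7.6330 0.7825] k=[0 0 0 0 0 16 9 5 2]
t=9: x=[0.0000 0.0000 0.0000 0.0000 1.4829 13.6934 9.3048 5.1713 2.3510] k=[0 0 0 0 5 17 8 1 0]
t=10: x=[0.0000 0.0000 0.0000 0.4567 5.5356 14.8760 8.2078 1.5950 0.0978] k=[0 0 0 0 7 19 9 5 0]

0.0694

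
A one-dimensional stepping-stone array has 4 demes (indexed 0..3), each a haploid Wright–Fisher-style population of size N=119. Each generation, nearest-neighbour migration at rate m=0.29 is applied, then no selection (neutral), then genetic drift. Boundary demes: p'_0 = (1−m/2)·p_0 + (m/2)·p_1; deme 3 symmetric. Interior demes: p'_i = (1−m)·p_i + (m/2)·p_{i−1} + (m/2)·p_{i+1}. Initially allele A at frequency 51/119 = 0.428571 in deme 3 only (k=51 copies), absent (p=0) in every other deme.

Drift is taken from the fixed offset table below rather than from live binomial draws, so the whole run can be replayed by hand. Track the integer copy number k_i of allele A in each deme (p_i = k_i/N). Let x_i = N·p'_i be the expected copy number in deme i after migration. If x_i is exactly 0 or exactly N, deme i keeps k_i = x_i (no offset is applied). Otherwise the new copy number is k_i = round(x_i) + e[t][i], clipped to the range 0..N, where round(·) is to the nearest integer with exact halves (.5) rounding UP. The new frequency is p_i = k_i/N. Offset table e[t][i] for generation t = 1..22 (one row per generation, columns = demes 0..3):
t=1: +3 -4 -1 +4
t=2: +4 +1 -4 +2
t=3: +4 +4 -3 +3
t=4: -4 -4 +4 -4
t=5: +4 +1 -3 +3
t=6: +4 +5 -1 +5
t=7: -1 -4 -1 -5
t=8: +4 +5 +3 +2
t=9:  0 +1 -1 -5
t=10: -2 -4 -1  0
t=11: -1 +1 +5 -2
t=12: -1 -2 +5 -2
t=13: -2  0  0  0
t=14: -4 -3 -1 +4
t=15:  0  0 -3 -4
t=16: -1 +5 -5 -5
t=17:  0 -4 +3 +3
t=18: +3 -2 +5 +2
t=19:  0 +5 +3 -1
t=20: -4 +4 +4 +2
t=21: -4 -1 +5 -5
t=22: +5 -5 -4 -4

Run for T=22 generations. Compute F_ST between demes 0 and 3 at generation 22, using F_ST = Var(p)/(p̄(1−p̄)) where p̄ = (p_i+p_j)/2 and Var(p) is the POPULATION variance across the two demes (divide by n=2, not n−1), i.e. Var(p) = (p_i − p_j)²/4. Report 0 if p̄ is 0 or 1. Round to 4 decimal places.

t=0: k=[0 0 0 51]
t=1: x=[0.0000 0.0000 7.3950 43.6050] k=[0 0 6 48]
t=2: x=[0.0000 0.8700 11.2200 41.9100] k=[0 2 7 44]
t=3: x=[0.2900 2.4350 11.6400 38.6350] k=[4 6 9 42]
t=4: x=[4.2900 6.1450 13.3500 37.2150] k=[0 2 17 33]
t=5: x=[0.2900 3.8850 17.1450 30.6800] k=[4 5 14 34]
t=6: x=[4.1450 6.1600 15.5950 31.1000] k=[8 11 15 36]
t=7: x=[8.4350 11.1450 17.4650 32.9550] k=[7 7 16 28]
t=8: x=[7.0000 8.3050 16.4350 26.2600] k=[11 13 19 28]
t=9: x=[11.2900 13.5800 19.4350 26.6950] k=[11 15 18 22]
t=10: x=[11.5800 14.8550 18.1450 21.4200] k=[10 11 17 21]
t=11: x=[10.1450 11.7250 16.7100 20.4200] k=[9 13 22 18]
t=12: x=[9.5800 13.7250 20.1150 18.5800] k=[9 12 25 17]
t=13: x=[9.4350 13.4500 21.9550 18.1600] k=[7 13 22 18]
t=14: x=[7.8700 13.4350 20.1150 18.5800] k=[4 10 19 23]
t=15: x=[4.8700 10.4350 18.2750 22.4200] k=[5 10 15 18]
t=16: x=[5.7250 10.0000 14.7100 17.5650] k=[5 15 10 13]
t=17: x=[6.4500 12.8250 11.1600 12.5650] k=[6 9 14 16]
t=18: x=[6.4350 9.2900 13.5650 15.7100] k=[9 7 19 18]
t=19: x=[8.7100 9.0300 17.1150 18.1450] k=[9 14 20 17]
t=20: x=[9.7250 14.1450 18.6950 17.4350] k=[6 18 23 19]
t=21: x=[7.7400 16.9850 21.6950 19.5800] k=[4 16 27 15]
t=22: x=[5.7400 15.8550 23.6650 16.7400] k=[11 11 20 13]

0.0008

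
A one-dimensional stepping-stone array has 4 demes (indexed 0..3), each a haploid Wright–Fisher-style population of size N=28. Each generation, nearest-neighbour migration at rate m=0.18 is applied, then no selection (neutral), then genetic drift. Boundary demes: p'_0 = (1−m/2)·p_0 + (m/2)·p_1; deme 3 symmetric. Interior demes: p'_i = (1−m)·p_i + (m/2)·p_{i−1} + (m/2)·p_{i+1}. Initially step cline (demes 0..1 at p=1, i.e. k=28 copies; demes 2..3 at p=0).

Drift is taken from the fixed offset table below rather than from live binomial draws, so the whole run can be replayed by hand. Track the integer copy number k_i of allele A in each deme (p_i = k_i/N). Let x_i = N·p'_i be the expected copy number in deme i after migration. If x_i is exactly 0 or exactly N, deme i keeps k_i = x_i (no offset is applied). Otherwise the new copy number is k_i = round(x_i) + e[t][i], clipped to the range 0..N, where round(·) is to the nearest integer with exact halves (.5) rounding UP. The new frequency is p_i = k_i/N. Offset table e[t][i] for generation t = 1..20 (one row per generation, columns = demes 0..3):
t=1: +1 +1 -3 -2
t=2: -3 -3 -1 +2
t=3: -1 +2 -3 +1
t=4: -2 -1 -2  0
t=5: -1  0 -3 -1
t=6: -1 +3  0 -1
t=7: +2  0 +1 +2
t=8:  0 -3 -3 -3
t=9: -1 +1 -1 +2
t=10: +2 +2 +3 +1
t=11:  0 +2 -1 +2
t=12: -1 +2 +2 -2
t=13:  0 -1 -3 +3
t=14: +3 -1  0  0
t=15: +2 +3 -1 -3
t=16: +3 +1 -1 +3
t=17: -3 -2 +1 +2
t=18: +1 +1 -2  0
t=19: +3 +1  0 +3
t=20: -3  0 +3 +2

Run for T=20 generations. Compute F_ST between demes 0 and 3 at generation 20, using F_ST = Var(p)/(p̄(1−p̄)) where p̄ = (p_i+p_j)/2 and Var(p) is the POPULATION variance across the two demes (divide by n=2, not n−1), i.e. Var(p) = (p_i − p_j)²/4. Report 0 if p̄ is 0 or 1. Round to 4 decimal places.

0.0889

t=0: k=[28 28 0 0]
t=1: x=[28.0000 25.4800 2.5200 0.0000] k=[28 26 0 0]
t=2: x=[27.8200 23.8400 2.3400 0.0000] k=[25 21 1 0]
t=3: x=[24.6400 19.5600 2.7100 0.0900] k=[24 22 0 1]
t=4: x=[23.8200 20.2000 2.0700 0.9100] k=[22 19 0 1]
t=5: x=[21.7300 17.5600 1.8000 0.9100] k=[21 18 0 0]
t=6: x=[20.7300 16.6500 1.6200 0.0000] k=[20 20 2 0]
t=7: x=[20.0000 18.3800 3.4400 0.1800] k=[22 18 4 2]
t=8: x=[21.6400 17.1000 5.0800 2.1800] k=[22 14 2 0]
t=9: x=[21.2800 13.6400 2.9000 0.1800] k=[20 15 2 2]
t=10: x=[19.5500 14.2800 3.1700 2.0000] k=[22 16 6 3]
t=11: x=[21.4600 15.6400 6.6300 3.2700] k=[21 18 6 5]
t=12: x=[20.7300 17.1900 6.9900 5.0900] k=[20 19 9 3]
t=13: x=[19.9100 18.1900 9.3600 3.5400] k=[20 17 6 7]
t=14: x=[19.7300 16.2800 7.0800 6.9100] k=[23 15 7 7]
t=15: x=[22.2800 15.0000 7.7200 7.0000] k=[24 18 7 4]
t=16: x=[23.4600 17.5500 7.7200 4.2700] k=[26 19 7 7]
t=17: x=[25.3700 18.5500 8.0800 7.0000] k=[22 17 9 9]
t=18: x=[21.5500 16.7300 9.7200 9.0000] k=[23 18 8 9]
t=19: x=[22.5500 17.5500 8.9900 8.9100] k=[26 19 9 12]
t=20: x=[25.3700 18.7300 10.1700 11.7300] k=[22 19 13 14]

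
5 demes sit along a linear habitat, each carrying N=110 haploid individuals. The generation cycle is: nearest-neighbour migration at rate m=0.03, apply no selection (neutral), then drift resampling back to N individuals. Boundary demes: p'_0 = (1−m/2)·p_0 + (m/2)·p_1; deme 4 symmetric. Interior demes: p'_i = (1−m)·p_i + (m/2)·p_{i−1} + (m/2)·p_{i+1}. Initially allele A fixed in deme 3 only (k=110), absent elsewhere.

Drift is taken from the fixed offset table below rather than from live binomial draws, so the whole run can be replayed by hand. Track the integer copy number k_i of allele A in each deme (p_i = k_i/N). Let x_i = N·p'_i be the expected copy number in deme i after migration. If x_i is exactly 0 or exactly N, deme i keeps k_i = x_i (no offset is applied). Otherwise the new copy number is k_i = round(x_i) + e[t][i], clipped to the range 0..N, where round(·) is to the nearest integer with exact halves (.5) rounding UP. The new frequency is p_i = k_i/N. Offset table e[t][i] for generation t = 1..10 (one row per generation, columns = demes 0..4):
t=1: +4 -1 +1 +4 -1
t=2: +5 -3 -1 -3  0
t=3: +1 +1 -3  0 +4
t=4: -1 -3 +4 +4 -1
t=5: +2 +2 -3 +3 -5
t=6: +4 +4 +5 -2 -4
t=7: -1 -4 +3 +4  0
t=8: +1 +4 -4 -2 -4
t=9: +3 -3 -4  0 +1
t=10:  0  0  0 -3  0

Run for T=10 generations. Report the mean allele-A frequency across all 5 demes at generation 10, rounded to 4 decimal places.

t=0: k=[0 0 0 110 0]
t=1: x=[0.0000 0.0000 1.6500 106.7000 1.6500] k=[0 0 3 110 1]
t=2: x=[0.0000 0.0450 4.5600 106.7600 2.6350] k=[0 0 4 104 3]
t=3: x=[0.0000 0.0600 5.4400 100.9850 4.5150] k=[0 1 2 101 9]
t=4: x=[0.0150 1.0000 3.4700 98.1350 10.3800] k=[0 0 7 102 9]
t=5: x=[0.0000 0.1050 8.3200 99.1800 10.3950] k=[0 2 5 102 5]
t=6: x=[0.0300 2.0150 6.4100 99.0900 6.4550] k=[4 6 11 97 2]
t=7: x=[4.0300 6.0450 12.2150 94.2850 3.4250] k=[3 2 15 98 3]
t=8: x=[2.9850 2.2100 16.0500 95.3300 4.4250] k=[4 6 12 93 0]
t=9: x=[4.0300 6.0600 13.1250 90.3900 1.3950] k=[7 3 9 90 2]
t=10: x=[6.9400 3.1500 10.1250 87.4650 3.3200] k=[7 3 10 84 3]

0.1945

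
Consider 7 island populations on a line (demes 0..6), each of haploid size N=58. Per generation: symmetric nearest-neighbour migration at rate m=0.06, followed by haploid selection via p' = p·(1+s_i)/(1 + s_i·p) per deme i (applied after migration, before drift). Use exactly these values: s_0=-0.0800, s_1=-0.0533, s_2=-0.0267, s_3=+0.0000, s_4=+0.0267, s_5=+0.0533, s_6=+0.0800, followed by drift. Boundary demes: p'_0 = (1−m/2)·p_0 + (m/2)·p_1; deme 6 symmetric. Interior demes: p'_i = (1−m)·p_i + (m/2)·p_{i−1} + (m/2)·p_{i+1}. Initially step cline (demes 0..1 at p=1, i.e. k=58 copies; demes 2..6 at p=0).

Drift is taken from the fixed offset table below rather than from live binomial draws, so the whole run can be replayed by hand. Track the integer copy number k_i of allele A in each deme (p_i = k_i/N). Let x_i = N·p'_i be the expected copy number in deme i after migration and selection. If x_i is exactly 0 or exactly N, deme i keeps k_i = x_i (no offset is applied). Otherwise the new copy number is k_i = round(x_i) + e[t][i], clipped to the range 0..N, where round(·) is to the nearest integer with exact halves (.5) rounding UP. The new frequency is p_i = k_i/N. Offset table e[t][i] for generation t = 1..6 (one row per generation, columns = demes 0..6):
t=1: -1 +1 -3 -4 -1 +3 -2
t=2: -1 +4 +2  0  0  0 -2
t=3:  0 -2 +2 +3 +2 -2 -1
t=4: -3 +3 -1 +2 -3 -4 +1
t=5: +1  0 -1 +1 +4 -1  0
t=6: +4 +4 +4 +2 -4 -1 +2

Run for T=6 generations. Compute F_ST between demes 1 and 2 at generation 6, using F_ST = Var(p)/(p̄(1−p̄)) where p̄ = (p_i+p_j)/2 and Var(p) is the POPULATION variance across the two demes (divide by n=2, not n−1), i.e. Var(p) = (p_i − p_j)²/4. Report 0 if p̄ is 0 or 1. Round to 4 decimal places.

t=0: k=[58 58 0 0 0 0 0]
t=1: x=[58.0000 56.1651 1.6949 0.0000 0.0000 0.0000 0.0000] k=[58 57 0 0 0 0 0]
t=2: x=[57.9674 55.1765 1.6657 0.0000 0.0000 0.0000 0.0000] k=[57 58 4 0 0 0 0]
t=3: x=[56.9472 56.2599 5.3667 0.1200 0.0000 0.0000 0.0000] k=[57 54 7 3 0 0 0]
t=4: x=[56.8172 52.4094 8.0996 3.0300 0.0924 0.0000 0.0000] k=[54 55 7 5 0 0 0]
t=5: x=[53.7103 53.2987 8.1878 4.9100 0.1540 0.0000 0.0000] k=[55 53 7 6 4 0 0]
t=6: x=[54.6891 51.3649 8.1584 5.9700 4.0379 0.1264 0.0000] k=[58 55 12 8 0 0 0]

0.5632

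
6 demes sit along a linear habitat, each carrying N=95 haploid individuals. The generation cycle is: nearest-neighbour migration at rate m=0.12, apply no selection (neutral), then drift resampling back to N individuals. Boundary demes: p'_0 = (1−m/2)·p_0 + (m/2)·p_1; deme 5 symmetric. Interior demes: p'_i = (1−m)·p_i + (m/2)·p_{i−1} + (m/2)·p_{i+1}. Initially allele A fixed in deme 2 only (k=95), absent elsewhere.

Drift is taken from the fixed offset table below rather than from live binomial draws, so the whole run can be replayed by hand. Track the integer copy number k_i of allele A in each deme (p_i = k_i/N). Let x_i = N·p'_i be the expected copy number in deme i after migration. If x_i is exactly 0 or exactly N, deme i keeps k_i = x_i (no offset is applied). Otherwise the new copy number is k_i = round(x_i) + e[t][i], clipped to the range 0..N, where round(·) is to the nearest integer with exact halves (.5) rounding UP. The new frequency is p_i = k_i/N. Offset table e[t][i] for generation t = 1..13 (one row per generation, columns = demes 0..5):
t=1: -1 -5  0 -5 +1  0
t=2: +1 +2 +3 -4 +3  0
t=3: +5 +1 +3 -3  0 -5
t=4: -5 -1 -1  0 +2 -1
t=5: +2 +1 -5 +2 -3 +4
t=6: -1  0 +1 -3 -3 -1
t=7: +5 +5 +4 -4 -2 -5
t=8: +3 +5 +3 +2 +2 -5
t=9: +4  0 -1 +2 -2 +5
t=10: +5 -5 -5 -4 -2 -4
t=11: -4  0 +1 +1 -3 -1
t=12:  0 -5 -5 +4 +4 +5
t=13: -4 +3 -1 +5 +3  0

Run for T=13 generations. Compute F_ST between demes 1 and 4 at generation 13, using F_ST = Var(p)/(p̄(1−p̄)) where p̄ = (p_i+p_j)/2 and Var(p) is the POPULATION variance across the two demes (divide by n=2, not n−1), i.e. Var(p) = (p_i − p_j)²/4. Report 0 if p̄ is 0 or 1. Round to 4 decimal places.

0.0483

t=0: k=[0 0 95 0 0 0]
t=1: x=[0.0000 5.7000 83.6000 5.7000 0.0000 0.0000] k=[0 1 84 1 0 0]
t=2: x=[0.0600 5.9200 74.0400 5.9200 0.0600 0.0000] k=[1 8 77 2 3 0]
t=3: x=[1.4200 11.7200 68.3600 6.5600 2.7600 0.1800] k=[6 13 71 4 3 0]
t=4: x=[6.4200 16.0600 63.5000 7.9600 2.8800 0.1800] k=[1 15 63 8 5 0]
t=5: x=[1.8400 17.0400 56.8200 11.1200 4.8800 0.3000] k=[4 18 52 13 2 4]
t=6: x=[4.8400 19.2000 47.6200 14.6800 2.7800 3.8800] k=[4 19 49 12 0 3]
t=7: x=[4.9000 19.9000 44.9800 13.5000 0.9000 2.8200] k=[10 25 49 10 0 0]
t=8: x=[10.9000 25.5400 45.2200 11.7400 0.6000 0.0000] k=[14 31 48 14 3 0]
t=9: x=[15.0200 31.0000 44.9400 15.3800 3.4800 0.1800] k=[19 31 44 17 1 5]
t=10: x=[19.7200 31.0600 41.6000 17.6600 2.2000 4.7600] k=[25 26 37 14 0 1]
t=11: x=[25.0600 26.6000 34.9600 14.5400 0.9000 0.9400] k=[21 27 36 16 0 0]
t=12: x=[21.3600 27.1800 34.2600 16.2400 0.9600 0.0000] k=[21 22 29 20 5 0]
t=13: x=[21.0600 22.3600 28.0400 19.6400 5.6000 0.3000] k=[17 25 27 25 9 0]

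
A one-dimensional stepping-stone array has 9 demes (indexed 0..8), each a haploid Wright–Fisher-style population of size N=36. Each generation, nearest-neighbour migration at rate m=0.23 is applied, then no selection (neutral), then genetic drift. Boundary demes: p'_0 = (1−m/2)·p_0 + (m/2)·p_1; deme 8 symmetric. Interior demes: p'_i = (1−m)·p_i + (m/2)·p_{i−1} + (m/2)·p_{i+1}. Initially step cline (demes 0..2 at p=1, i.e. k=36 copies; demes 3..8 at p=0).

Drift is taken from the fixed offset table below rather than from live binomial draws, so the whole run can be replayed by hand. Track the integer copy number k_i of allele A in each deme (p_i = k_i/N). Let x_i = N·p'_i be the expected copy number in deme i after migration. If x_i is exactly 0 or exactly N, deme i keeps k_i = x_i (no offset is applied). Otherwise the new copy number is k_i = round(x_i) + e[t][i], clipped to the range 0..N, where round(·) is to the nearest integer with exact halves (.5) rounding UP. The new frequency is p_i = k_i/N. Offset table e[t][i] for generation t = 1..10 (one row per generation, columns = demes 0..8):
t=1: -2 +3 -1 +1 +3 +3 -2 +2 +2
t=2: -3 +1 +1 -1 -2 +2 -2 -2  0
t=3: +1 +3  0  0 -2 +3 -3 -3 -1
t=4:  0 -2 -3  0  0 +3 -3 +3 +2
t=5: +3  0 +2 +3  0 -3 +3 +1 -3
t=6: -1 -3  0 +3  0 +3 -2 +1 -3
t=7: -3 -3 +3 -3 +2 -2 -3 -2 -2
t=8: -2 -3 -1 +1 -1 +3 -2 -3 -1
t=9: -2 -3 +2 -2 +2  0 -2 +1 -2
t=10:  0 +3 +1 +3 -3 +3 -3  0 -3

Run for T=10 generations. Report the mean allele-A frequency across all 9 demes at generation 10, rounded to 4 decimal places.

t=0: k=[36 36 36 0 0 0 0 0 0]
t=1: x=[36.0000 36.0000 31.8600 4.1400 0.0000 0.0000 0.0000 0.0000 0.0000] k=[36 36 31 5 0 0 0 0 0]
t=2: x=[36.0000 35.4250 28.5850 7.4150 0.5750 0.0000 0.0000 0.0000 0.0000] k=[36 36 30 6 0 0 0 0 0]
t=3: x=[36.0000 35.3100 27.9300 8.0700 0.6900 0.0000 0.0000 0.0000 0.0000] k=[36 36 28 8 0 0 0 0 0]
t=4: x=[36.0000 35.0800 26.6200 9.3800 0.9200 0.0000 0.0000 0.0000 0.0000] k=[36 33 24 9 1 0 0 0 0]
t=5: x=[35.6550 32.3100 23.3100 9.8050 1.8050 0.1150 0.0000 0.0000 0.0000] k=[36 32 25 13 2 0 0 0 0]
t=6: x=[35.5400 31.6550 24.4250 13.1150 3.0350 0.2300 0.0000 0.0000 0.0000] k=[35 29 24 16 3 3 0 0 0]
t=7: x=[34.3100 29.1150 23.6550 15.4250 4.4950 2.6550 0.3450 0.0000 0.0000] k=[31 26 27 12 6 1 0 0 0]
t=8: x=[30.4250 26.6900 25.1600 13.0350 6.1150 1.4600 0.1150 0.0000 0.0000] k=[28 24 24 14 5 4 0 0 0]
t=9: x=[27.5400 24.4600 22.8500 14.1150 5.9200 3.6550 0.4600 0.0000 0.0000] k=[26 21 25 12 8 4 0 0 0]
t=10: x=[25.4250 22.0350 23.0450 13.0350 8.0000 4.0000 0.4600 0.0000 0.0000] k=[25 25 24 16 5 7 0 0 0]

0.3148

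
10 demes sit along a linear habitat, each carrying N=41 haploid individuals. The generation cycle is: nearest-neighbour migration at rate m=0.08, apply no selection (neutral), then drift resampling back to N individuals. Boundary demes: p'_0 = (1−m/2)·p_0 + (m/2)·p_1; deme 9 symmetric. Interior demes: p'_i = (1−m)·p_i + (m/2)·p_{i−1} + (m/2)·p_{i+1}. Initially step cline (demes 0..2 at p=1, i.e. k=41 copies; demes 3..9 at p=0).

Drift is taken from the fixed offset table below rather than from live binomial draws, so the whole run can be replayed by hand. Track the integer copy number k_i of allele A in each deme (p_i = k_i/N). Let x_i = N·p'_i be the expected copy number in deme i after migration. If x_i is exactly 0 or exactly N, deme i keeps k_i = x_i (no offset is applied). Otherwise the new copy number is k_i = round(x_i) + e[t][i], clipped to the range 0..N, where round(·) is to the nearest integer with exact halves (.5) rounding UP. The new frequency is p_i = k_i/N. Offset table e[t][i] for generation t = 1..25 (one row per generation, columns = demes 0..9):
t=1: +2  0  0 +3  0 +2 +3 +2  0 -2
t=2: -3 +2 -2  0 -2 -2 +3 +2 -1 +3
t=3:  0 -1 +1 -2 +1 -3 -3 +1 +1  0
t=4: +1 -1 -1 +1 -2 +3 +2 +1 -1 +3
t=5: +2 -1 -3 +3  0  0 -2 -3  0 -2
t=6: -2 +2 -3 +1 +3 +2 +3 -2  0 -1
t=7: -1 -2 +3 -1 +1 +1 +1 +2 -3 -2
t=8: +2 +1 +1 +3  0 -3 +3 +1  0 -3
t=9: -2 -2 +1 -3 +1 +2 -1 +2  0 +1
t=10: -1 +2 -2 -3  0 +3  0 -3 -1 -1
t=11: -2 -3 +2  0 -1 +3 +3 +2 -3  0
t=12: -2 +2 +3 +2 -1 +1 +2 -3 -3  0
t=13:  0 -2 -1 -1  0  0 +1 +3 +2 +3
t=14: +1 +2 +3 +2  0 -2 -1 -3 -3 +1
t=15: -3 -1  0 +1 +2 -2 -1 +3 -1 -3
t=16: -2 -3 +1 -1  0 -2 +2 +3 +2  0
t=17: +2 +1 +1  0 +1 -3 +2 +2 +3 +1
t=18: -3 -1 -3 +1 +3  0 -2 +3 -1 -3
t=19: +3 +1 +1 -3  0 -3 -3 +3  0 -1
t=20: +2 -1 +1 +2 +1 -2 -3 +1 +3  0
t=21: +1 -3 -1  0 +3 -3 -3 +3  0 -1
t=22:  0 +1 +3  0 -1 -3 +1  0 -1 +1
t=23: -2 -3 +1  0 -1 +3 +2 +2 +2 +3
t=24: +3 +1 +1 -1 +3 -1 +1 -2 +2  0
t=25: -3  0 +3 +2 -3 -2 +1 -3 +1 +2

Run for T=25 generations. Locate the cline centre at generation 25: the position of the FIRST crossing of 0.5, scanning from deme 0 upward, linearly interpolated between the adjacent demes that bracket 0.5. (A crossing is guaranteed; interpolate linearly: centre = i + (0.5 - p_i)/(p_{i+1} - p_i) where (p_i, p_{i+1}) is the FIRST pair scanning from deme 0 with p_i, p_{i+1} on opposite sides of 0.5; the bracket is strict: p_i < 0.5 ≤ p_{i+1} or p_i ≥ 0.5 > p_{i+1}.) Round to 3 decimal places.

t=0: k=[41 41 41 0 0 0 0 0 0 0]
t=1: x=[41.0000 41.0000 39.3600 1.6400 0.0000 0.0000 0.0000 0.0000 0.0000 0.0000] k=[41 41 39 5 0 0 0 0 0 0]
t=2: x=[41.0000 40.9200 37.7200 6.1600 0.2000 0.0000 0.0000 0.0000 0.0000 0.0000] k=[41 41 36 6 0 0 0 0 0 0]
t=3: x=[41.0000 40.8000 35.0000 6.9600 0.2400 0.0000 0.0000 0.0000 0.0000 0.0000] k=[41 40 36 5 1 0 0 0 0 0]
t=4: x=[40.9600 39.8800 34.9200 6.0800 1.1200 0.0400 0.0000 0.0000 0.0000 0.0000] k=[41 39 34 7 0 3 0 0 0 0]
t=5: x=[40.9200 38.8800 33.1200 7.8000 0.4000 2.7600 0.1200 0.0000 0.0000 0.0000] k=[41 38 30 11 0 3 0 0 0 0]
t=6: x=[40.8800 37.8000 29.5600 11.3200 0.5600 2.7600 0.1200 0.0000 0.0000 0.0000] k=[39 40 27 12 4 5 3 0 0 0]
t=7: x=[39.0400 39.4400 26.9200 12.2800 4.3600 4.8800 2.9600 0.1200 0.0000 0.0000] k=[38 37 30 11 5 6 4 2 0 0]
t=8: x=[37.9600 36.7600 29.5200 11.5200 5.2800 5.8800 4.0000 2.0000 0.0800 0.0000] k=[40 38 31 15 5 3 7 3 0 0]
t=9: x=[39.9200 37.8000 30.6400 15.2400 5.3200 3.2400 6.6800 3.0400 0.1200 0.0000] k=[38 36 32 12 6 5 6 5 0 0]
t=10: x=[37.9200 35.9200 31.3600 12.5600 6.2000 5.0800 5.9200 4.8400 0.2000 0.0000] k=[37 38 29 10 6 8 6 2 0 0]
t=11: x=[37.0400 37.6000 28.6000 10.6000 6.2400 7.8400 5.9200 2.0800 0.0800 0.0000] k=[35 35 31 11 5 11 9 4 0 0]
t=12: x=[35.0000 34.8400 30.3600 11.5600 5.4800 10.6800 8.8800 4.0400 0.1600 0.0000] k=[33 37 33 14 4 12 11 1 0 0]
t=13: x=[33.1600 36.6800 32.4000 14.3600 4.7200 11.6400 10.6400 1.3600 0.0400 0.0000] k=[33 35 31 13 5 12 12 4 2 0]
t=14: x=[33.0800 34.7600 30.4400 13.4000 5.6000 11.7200 11.6800 4.2400 2.0000 0.0800] k=[34 37 33 15 6 10 11 1 0 1]
t=15: x=[34.1200 36.7200 32.4400 15.3600 6.5200 9.8800 10.5600 1.3600 0.0800 0.9600] k=[31 36 32 16 9 8 10 4 0 0]
t=16: x=[31.2000 35.6400 31.5200 16.3600 9.2400 8.1200 9.6800 4.0800 0.1600 0.0000] k=[29 33 33 15 9 6 12 7 2 0]
t=17: x=[29.1600 32.8400 32.2800 15.4800 9.1200 6.3600 11.5600 7.0000 2.1200 0.0800] k=[31 34 33 15 10 3 14 9 5 1]
t=18: x=[31.1200 33.8400 32.3200 15.5200 9.9200 3.7200 13.3600 9.0400 5.0000 1.1600] k=[28 33 29 17 13 4 11 12 4 0]
t=19: x=[28.2000 32.6400 28.6800 17.3200 12.8000 4.6400 10.7600 11.6400 4.1600 0.1600] k=[31 34 30 14 13 2 8 15 4 0]
t=20: x=[31.1200 33.7200 29.5200 14.6000 12.6000 2.6800 8.0400 14.2800 4.2800 0.1600] k=[33 33 31 17 14 1 5 15 7 0]
t=21: x=[33.0000 32.9200 30.5200 17.4400 13.6000 1.6800 5.2400 14.2800 7.0400 0.2800] k=[34 30 30 17 17 0 2 17 7 0]
t=22: x=[33.8400 30.1600 29.4800 17.5200 16.3200 0.7600 2.5200 16.0000 7.1200 0.2800] k=[34 31 32 18 15 0 4 16 6 1]
t=23: x=[33.8800 31.1600 31.4000 18.4400 14.5200 0.7600 4.3200 15.1200 6.2000 1.2000] k=[32 28 32 18 14 4 6 17 8 4]
t=24: x=[31.8400 28.3200 31.2800 18.4000 13.7600 4.4800 6.3600 16.2000 8.2000 4.1600] k=[35 29 32 17 17 3 7 14 10 4]
t=25: x=[34.7600 29.3600 31.2800 17.6000 16.4400 3.7200 7.1200 13.5600 9.9200 4.2400] k=[32 29 34 20 13 2 8 11 11 6]

2.964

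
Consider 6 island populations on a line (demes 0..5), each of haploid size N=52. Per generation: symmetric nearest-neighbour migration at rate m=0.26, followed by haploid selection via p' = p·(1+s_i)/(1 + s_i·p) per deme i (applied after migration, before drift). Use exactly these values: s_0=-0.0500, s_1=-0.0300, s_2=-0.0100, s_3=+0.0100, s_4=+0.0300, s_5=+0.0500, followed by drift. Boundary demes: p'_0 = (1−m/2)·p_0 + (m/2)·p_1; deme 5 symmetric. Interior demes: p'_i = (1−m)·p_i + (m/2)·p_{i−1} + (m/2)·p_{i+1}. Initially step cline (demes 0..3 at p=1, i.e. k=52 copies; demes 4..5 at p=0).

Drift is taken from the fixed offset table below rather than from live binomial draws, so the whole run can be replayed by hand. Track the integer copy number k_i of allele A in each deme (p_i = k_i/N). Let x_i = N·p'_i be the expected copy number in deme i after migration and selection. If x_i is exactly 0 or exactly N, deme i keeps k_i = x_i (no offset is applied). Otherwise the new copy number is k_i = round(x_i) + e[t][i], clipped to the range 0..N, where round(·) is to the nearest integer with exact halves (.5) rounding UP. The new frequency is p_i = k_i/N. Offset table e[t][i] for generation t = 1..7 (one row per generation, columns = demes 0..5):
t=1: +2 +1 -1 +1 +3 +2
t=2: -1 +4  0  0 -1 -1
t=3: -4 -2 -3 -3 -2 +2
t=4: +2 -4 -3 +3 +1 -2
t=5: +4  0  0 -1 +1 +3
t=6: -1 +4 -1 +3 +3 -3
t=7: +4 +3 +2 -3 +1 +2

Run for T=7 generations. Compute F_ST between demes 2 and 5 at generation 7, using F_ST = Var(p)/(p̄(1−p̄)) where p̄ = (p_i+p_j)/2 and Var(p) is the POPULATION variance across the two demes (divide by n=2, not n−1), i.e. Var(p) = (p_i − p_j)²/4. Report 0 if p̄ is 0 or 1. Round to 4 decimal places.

t=0: k=[52 52 52 52 0 0]
t=1: x=[52.0000 52.0000 52.0000 45.2983 6.9358 0.0000] k=[52 52 52 46 10 0]
t=2: x=[52.0000 52.0000 51.2122 42.1795 13.6758 1.3633] k=[52 52 51 42 13 0]
t=3: x=[52.0000 51.8660 49.9402 39.4948 15.3984 1.7716] k=[52 50 47 36 13 4]
t=4: x=[51.7264 49.8069 45.9061 34.5555 15.1352 5.4016] k=[52 46 43 38 16 3]
t=5: x=[51.1796 46.2357 42.6633 35.9008 17.5116 4.9024] k=[52 46 43 35 19 8]
t=6: x=[51.1796 46.2357 42.2708 34.0771 20.0126 9.8125] k=[50 50 41 37 23 7]
t=7: x=[49.8990 48.7381 41.5664 35.8111 23.1189 9.4515] k=[52 52 44 33 24 11]

0.4041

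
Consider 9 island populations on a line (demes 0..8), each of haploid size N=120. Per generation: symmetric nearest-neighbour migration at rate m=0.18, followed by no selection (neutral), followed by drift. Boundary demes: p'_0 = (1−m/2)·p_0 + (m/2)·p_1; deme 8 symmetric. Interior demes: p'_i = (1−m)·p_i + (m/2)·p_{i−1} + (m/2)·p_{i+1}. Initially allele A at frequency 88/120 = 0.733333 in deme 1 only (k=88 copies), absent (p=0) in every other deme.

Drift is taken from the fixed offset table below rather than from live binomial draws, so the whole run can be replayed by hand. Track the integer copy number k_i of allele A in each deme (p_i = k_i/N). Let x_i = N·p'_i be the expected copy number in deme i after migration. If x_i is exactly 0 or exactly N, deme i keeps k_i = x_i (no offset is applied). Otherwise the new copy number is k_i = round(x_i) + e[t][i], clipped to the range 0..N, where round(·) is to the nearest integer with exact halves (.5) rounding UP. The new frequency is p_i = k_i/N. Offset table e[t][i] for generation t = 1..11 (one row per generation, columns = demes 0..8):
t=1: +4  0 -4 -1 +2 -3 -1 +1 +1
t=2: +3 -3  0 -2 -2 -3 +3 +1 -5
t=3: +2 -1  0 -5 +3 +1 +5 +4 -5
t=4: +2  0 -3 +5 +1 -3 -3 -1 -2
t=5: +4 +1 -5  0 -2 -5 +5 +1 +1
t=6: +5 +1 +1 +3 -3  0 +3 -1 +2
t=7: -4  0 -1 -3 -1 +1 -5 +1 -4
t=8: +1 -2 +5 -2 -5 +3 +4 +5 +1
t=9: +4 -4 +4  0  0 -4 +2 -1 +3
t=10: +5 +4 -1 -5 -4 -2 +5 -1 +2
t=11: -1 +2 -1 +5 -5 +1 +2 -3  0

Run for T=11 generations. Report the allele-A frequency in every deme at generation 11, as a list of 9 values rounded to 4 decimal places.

t=0: k=[0 88 0 0 0 0 0 0 0]
t=1: x=[7.9200 72.1600 7.9200 0.0000 0.0000 0.0000 0.0000 0.0000 0.0000] k=[12 72 4 0 0 0 0 0 0]
t=2: x=[17.4000 60.4800 9.7600 0.3600 0.0000 0.0000 0.0000 0.0000 0.0000] k=[20 57 10 0 0 0 0 0 0]
t=3: x=[23.3300 49.4400 13.3300 0.9000 0.0000 0.0000 0.0000 0.0000 0.0000] k=[25 48 13 0 0 0 0 0 0]
t=4: x=[27.0700 42.7800 14.9800 1.1700 0.0000 0.0000 0.0000 0.0000 0.0000] k=[29 43 12 6 0 0 0 0 0]
t=5: x=[30.2600 38.9500 14.2500 6.0000 0.5400 0.0000 0.0000 0.0000 0.0000] k=[34 40 9 6 0 0 0 0 0]
t=6: x=[34.5400 36.6700 11.5200 5.7300 0.5400 0.0000 0.0000 0.0000 0.0000] k=[40 38 13 9 0 0 0 0 0]
t=7: x=[39.8200 35.9300 14.8900 8.5500 0.8100 0.0000 0.0000 0.0000 0.0000] k=[36 36 14 6 0 0 0 0 0]
t=8: x=[36.0000 34.0200 15.2600 6.1800 0.5400 0.0000 0.0000 0.0000 0.0000] k=[37 32 20 4 0 0 0 0 0]
t=9: x=[36.5500 31.3700 19.6400 5.0800 0.3600 0.0000 0.0000 0.0000 0.0000] k=[41 27 24 5 0 0 0 0 0]
t=10: x=[39.7400 27.9900 22.5600 6.2600 0.4500 0.0000 0.0000 0.0000 0.0000] k=[45 32 22 1 0 0 0 0 0]
t=11: x=[43.8300 32.2700 21.0100 2.8000 0.0900 0.0000 0.0000 0.0000 0.0000] k=[43 34 20 8 0 0 0 0 0]

[0.3583, 0.2833, 0.1667, 0.0667, 0.0000, 0.0000, 0.0000, 0.0000, 0.0000]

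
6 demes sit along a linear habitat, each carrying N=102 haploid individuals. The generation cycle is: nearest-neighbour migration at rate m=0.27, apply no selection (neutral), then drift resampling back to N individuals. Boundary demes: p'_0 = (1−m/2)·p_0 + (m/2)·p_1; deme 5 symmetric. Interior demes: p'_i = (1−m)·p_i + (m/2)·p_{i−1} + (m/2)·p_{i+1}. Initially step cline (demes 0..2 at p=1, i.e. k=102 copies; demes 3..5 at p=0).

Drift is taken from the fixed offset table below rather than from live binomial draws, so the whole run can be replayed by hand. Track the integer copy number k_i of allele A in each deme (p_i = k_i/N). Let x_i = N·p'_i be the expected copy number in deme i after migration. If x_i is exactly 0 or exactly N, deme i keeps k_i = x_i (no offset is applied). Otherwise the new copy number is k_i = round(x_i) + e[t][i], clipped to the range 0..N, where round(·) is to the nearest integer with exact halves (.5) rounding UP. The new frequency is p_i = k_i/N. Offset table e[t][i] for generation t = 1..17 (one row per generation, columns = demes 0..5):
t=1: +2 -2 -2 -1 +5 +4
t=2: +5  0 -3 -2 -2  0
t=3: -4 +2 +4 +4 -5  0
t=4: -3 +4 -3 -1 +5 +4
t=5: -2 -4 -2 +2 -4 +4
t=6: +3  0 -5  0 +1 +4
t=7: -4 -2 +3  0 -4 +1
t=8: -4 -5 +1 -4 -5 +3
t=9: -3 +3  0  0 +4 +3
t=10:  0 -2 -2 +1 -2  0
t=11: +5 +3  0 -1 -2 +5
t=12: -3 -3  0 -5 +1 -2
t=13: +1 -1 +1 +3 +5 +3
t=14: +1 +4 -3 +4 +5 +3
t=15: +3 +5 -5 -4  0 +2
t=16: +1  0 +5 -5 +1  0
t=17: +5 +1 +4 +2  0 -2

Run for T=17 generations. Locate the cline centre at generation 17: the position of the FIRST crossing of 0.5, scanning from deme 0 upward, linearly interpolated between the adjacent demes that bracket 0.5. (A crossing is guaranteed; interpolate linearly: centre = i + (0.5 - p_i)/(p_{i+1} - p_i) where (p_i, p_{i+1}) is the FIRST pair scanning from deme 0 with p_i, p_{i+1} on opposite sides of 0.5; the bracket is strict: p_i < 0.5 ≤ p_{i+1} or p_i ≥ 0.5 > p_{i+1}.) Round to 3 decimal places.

t=0: k=[102 102 102 0 0 0]
t=1: x=[102.0000 102.0000 88.2300 13.7700 0.0000 0.0000] k=[102 102 86 13 0 0]
t=2: x=[102.0000 99.8400 78.3050 21.1000 1.7550 0.0000] k=[102 100 75 19 0 0]
t=3: x=[101.7300 96.8950 70.8150 23.9950 2.5650 0.0000] k=[98 99 75 28 0 0]
t=4: x=[98.1350 95.6250 71.8950 30.5650 3.7800 0.0000] k=[95 100 69 30 9 0]
t=5: x=[95.6750 95.1400 67.9200 32.4300 10.6200 1.2150] k=[94 91 66 34 7 5]
t=6: x=[93.5950 88.0300 65.0550 34.6750 10.3750 5.2700] k=[97 88 60 35 11 9]
t=7: x=[95.7850 85.4350 60.4050 35.1350 13.9700 9.2700] k=[92 83 63 35 10 10]
t=8: x=[90.7850 81.5150 61.9200 35.4050 13.3750 10.0000] k=[87 77 63 31 8 13]
t=9: x=[85.6500 76.4600 60.5700 32.2150 11.7800 12.3250] k=[83 79 61 32 16 15]
t=10: x=[82.4600 77.1100 59.5150 33.7550 18.0250 15.1350] k=[82 75 58 35 16 15]
t=11: x=[81.0550 73.6500 57.1900 35.5400 18.4300 15.1350] k=[86 77 57 35 16 20]
t=12: x=[84.7850 75.5150 56.7300 35.4050 19.1050 19.4600] k=[82 73 57 30 20 17]
t=13: x=[80.7850 72.0550 55.5150 32.2950 20.9450 17.4050] k=[82 71 57 35 26 20]
t=14: x=[80.5150 70.5950 55.9200 36.7550 26.4050 20.8100] k=[82 75 53 41 31 24]
t=15: x=[81.0550 72.9750 54.3500 41.2700 31.4050 24.9450] k=[84 78 49 37 31 27]
t=16: x=[83.1900 74.8950 51.2950 37.8100 31.2700 27.5400] k=[84 75 56 33 32 28]
t=17: x=[82.7850 73.6500 55.4600 35.9700 31.5950 28.5400] k=[88 75 59 38 32 27]

2.381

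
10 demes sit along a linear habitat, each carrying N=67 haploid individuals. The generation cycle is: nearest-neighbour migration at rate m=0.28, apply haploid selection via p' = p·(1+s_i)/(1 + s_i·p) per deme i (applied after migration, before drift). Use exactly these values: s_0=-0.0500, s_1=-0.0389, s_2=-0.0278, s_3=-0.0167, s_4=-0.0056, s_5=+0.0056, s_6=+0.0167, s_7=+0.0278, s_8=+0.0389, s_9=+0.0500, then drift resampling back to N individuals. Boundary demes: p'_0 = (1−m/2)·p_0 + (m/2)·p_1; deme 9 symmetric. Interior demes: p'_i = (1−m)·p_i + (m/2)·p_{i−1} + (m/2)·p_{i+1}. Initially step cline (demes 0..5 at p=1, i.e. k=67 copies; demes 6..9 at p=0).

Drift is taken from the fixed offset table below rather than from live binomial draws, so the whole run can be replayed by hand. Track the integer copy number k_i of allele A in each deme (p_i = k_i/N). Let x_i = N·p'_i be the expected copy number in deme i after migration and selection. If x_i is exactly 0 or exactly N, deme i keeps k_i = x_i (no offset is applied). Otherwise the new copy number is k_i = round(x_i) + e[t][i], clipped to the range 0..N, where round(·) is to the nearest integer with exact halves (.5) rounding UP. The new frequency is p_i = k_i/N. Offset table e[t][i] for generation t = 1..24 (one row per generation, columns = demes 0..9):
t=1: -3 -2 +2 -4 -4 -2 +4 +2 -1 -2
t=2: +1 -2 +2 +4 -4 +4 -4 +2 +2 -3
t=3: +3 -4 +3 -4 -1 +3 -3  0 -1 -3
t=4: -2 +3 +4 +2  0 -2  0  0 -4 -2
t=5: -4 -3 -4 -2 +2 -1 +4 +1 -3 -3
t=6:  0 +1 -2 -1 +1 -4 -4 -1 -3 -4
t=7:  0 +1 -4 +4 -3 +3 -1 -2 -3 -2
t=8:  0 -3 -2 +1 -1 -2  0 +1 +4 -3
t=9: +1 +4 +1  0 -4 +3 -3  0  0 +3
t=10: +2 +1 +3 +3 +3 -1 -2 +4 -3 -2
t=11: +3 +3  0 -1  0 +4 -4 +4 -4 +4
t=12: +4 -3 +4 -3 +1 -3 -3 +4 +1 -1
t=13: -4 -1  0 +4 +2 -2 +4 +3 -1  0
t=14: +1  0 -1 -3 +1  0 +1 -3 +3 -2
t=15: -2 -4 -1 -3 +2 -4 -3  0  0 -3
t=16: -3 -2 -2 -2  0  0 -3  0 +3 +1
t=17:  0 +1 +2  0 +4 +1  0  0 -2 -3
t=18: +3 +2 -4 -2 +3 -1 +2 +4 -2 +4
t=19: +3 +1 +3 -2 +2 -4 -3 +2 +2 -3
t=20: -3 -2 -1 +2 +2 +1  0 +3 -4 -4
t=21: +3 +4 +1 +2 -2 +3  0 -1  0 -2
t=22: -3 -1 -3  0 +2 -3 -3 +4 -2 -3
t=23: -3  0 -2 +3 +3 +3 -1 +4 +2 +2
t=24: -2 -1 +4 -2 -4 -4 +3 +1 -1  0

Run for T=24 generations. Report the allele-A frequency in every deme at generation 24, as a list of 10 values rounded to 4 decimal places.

[0.8209, 0.8358, 0.8507, 0.7910, 0.7015, 0.5522, 0.4925, 0.4179, 0.2090, 0.1045]

t=0: k=[67 67 67 67 67 67 0 0 0 0]
t=1: x=[67.0000 67.0000 67.0000 67.0000 67.0000 57.6650 9.5144 0.0000 0.0000 0.0000] k=[67 67 67 67 67 56 14 0 0 0]
t=2: x=[67.0000 67.0000 67.0000 67.0000 65.4515 51.7260 18.1382 2.0129 0.0000 0.0000] k=[67 67 67 67 61 56 14 4 0 0]
t=3: x=[67.0000 67.0000 67.0000 66.1459 61.1099 50.8884 18.7025 4.9646 0.5816 0.0000] k=[67 67 67 62 60 54 16 5 0 0]
t=4: x=[67.0000 67.0000 66.2802 62.3476 59.4023 49.5921 20.0117 5.9878 0.7269 0.0000] k=[67 67 67 64 59 48 20 6 0 0]
t=5: x=[67.0000 67.0000 66.5681 63.6671 58.1168 45.7012 22.2052 7.2964 0.8723 0.0000] k=[67 67 63 62 60 45 26 8 0 0]
t=6: x=[67.0000 66.4175 63.3232 61.7795 58.1369 44.5235 26.4045 9.6238 1.1628 0.0000] k=[67 67 61 61 59 41 22 9 0 0]
t=7: x=[67.0000 66.1264 61.7041 60.6235 56.7112 40.9490 23.0900 9.7869 1.3081 0.0000] k=[67 67 58 65 54 44 22 8 0 0]
t=8: x=[67.0000 65.6900 60.0667 62.4085 54.0815 42.4070 23.3714 9.0525 1.1628 0.0000] k=[67 63 58 63 53 40 23 10 5 0]
t=9: x=[66.4108 62.7032 59.2080 60.8060 52.5163 39.5306 23.8136 11.3766 5.1795 0.7346] k=[67 67 60 61 49 43 21 11 5 4]
t=10: x=[67.0000 65.9809 60.9670 59.0629 49.7682 40.8491 22.9291 11.8247 5.9022 4.3336] k=[67 67 64 62 53 40 21 16 3 2]
t=11: x=[67.0000 66.5631 64.0618 60.9276 52.3759 39.2508 23.2106 15.1998 4.8489 2.2434] k=[67 67 64 60 52 43 19 19 1 6]
t=12: x=[67.0000 66.5631 63.7745 59.3263 51.7941 40.9889 22.6074 16.8231 4.3734 5.5431] k=[67 64 67 56 53 38 20 21 5 5]
t=13: x=[66.5580 64.7555 64.9856 56.9773 51.2525 37.6721 22.9090 18.9909 7.4902 5.2305] k=[63 64 65 61 53 36 27 22 6 5]
t=14: x=[62.9491 63.8842 64.2260 60.3397 51.6737 37.2124 27.8291 20.8518 8.3757 5.3764] k=[64 64 63 57 53 37 29 18 11 3]
t=15: x=[63.8495 63.7391 62.1753 57.1392 51.2525 38.2117 28.8518 18.9302 11.2118 4.3127] k=[62 60 61 54 53 34 26 19 11 1]
t=16: x=[61.4651 60.1808 59.6986 54.6715 50.4100 35.6332 26.4045 19.2338 11.0681 2.5155] k=[58 58 58 53 50 36 23 19 14 4]
t=17: x=[57.5928 57.6864 57.0638 53.0953 48.3846 36.2329 24.5169 19.2338 13.7115 5.6472] k=[58 59 59 53 52 37 25 19 12 3]
t=18: x=[57.7381 58.5720 57.9414 53.5196 49.9688 37.5122 26.1034 19.2338 12.0936 4.4588] k=[61 61 54 52 53 37 28 23 10 8]
t=19: x=[60.7138 59.7680 54.4144 52.2270 50.5504 38.0718 28.8317 22.2859 11.9091 8.6406] k=[64 61 57 50 53 34 26 24 14 6]
t=20: x=[63.4096 60.6351 56.3295 51.1975 49.8484 35.6332 27.1069 23.2949 14.7135 7.4365] k=[60 59 55 53 52 37 27 26 11 3]
t=21: x=[59.5261 58.2835 55.0049 52.9540 49.9688 37.7920 28.5310 24.4643 12.3601 4.3127] k=[63 62 56 55 48 41 29 23 12 2]
t=22: x=[62.6562 61.0896 56.4518 53.9843 47.9235 40.3896 30.1143 22.7098 12.5240 3.5610] k=[60 60 53 54 50 37 27 27 11 1]
t=23: x=[59.6719 58.7368 53.8241 53.1155 48.6653 37.5122 28.6713 25.1895 12.2166 2.5155] k=[57 59 52 56 52 41 28 29 14 5]
t=24: x=[56.8460 57.4188 53.2342 54.7119 50.9516 40.8091 30.2346 27.2019 15.2856 6.5424] k=[55 56 57 53 47 37 33 28 14 7]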